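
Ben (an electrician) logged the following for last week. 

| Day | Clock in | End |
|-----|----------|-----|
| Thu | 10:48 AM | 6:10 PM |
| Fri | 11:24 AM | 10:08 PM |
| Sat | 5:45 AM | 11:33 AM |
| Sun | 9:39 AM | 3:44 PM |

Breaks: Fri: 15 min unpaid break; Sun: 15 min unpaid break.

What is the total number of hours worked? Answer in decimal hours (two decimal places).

Thu: 10:48 AM–6:10 PM = 7 h 22 min
Fri: 11:24 AM–10:08 PM = 10 h 44 min; less 15 min break → 10 h 29 min
Sat: 5:45 AM–11:33 AM = 5 h 48 min
Sun: 9:39 AM–3:44 PM = 6 h 5 min; less 15 min break → 5 h 50 min
Total: 7 h 22 min + 10 h 29 min + 5 h 48 min + 5 h 50 min = 29 h 29 min.

29.48 hours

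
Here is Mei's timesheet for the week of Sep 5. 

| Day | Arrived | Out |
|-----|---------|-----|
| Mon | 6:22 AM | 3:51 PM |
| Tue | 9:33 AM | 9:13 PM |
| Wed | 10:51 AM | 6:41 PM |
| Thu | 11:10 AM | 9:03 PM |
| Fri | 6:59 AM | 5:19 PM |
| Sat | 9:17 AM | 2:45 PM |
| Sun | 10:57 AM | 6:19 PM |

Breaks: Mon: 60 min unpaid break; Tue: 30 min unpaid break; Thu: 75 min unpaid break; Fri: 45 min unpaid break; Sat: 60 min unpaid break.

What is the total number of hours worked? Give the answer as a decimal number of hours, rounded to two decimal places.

Mon: 6:22 AM–3:51 PM = 9 h 29 min; less 60 min break → 8 h 29 min
Tue: 9:33 AM–9:13 PM = 11 h 40 min; less 30 min break → 11 h 10 min
Wed: 10:51 AM–6:41 PM = 7 h 50 min
Thu: 11:10 AM–9:03 PM = 9 h 53 min; less 75 min break → 8 h 38 min
Fri: 6:59 AM–5:19 PM = 10 h 20 min; less 45 min break → 9 h 35 min
Sat: 9:17 AM–2:45 PM = 5 h 28 min; less 60 min break → 4 h 28 min
Sun: 10:57 AM–6:19 PM = 7 h 22 min
Total: 8 h 29 min + 11 h 10 min + 7 h 50 min + 8 h 38 min + 9 h 35 min + 4 h 28 min + 7 h 22 min = 57 h 32 min.

57.53 hours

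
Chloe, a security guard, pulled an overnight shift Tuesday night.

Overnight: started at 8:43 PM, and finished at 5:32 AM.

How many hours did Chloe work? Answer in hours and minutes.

Overnight: 8:43 PM → midnight = 3 h 17 min; midnight → 5:32 AM = 5 h 32 min; span 8 h 49 min

8 h 49 min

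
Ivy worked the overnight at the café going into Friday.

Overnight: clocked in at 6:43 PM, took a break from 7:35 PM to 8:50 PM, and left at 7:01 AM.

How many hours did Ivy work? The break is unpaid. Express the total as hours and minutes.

11 h 3 min

Overnight: 6:43 PM → midnight = 5 h 17 min; midnight → 7:01 AM = 7 h 1 min; span 12 h 18 min; less 75 min break → 11 h 3 min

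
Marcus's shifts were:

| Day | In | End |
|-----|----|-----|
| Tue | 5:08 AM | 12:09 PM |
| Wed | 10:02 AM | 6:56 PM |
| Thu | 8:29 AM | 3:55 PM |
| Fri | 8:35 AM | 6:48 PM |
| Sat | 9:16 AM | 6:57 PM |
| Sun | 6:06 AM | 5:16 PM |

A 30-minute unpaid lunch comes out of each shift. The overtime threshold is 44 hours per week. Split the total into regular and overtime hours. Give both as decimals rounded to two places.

Regular 44.00 hours, overtime 7.42 hours

Tue: 5:08 AM–12:09 PM = 7 h 1 min; less 30 min break → 6 h 31 min
Wed: 10:02 AM–6:56 PM = 8 h 54 min; less 30 min break → 8 h 24 min
Thu: 8:29 AM–3:55 PM = 7 h 26 min; less 30 min break → 6 h 56 min
Fri: 8:35 AM–6:48 PM = 10 h 13 min; less 30 min break → 9 h 43 min
Sat: 9:16 AM–6:57 PM = 9 h 41 min; less 30 min break → 9 h 11 min
Sun: 6:06 AM–5:16 PM = 11 h 10 min; less 30 min break → 10 h 40 min
Total worked: 51 h 25 min = 51.42 h.
Threshold 44 h → overtime 7 h 25 min, regular 44 h 0 min.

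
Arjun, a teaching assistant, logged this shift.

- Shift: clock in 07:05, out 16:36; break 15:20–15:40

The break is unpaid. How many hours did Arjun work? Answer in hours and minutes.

Shift: 07:05–16:36 = 9 h 31 min; less 20 min break → 9 h 11 min

9 h 11 min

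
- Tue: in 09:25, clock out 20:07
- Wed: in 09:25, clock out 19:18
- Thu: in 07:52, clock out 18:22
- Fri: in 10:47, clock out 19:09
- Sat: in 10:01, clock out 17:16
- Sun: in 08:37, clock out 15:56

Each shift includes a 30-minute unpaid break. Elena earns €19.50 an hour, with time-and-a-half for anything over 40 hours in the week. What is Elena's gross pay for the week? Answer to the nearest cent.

€1102.24

Tue: 09:25–20:07 = 10 h 42 min; less 30 min break → 10 h 12 min
Wed: 09:25–19:18 = 9 h 53 min; less 30 min break → 9 h 23 min
Thu: 07:52–18:22 = 10 h 30 min; less 30 min break → 10 h 0 min
Fri: 10:47–19:09 = 8 h 22 min; less 30 min break → 7 h 52 min
Sat: 10:01–17:16 = 7 h 15 min; less 30 min break → 6 h 45 min
Sun: 08:37–15:56 = 7 h 19 min; less 30 min break → 6 h 49 min
Total worked: 51 h 1 min = 3061 min.
Regular 40 h 0 min = 2400 min at €19.50/h; overtime 11 h 1 min = 661 min at €29.25/h.
Pay = (2400 × €19.50 + 661 × €29.25) ÷ 60 = €1102.24.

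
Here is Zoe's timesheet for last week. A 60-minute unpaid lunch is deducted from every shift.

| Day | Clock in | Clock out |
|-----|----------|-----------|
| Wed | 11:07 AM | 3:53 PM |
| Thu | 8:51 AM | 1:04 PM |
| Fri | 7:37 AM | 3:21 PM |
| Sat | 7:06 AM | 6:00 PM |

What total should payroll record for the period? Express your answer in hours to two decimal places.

23.62 hours

Wed: 11:07 AM–3:53 PM = 4 h 46 min; less 60 min break → 3 h 46 min
Thu: 8:51 AM–1:04 PM = 4 h 13 min; less 60 min break → 3 h 13 min
Fri: 7:37 AM–3:21 PM = 7 h 44 min; less 60 min break → 6 h 44 min
Sat: 7:06 AM–6:00 PM = 10 h 54 min; less 60 min break → 9 h 54 min
Total: 3 h 46 min + 3 h 13 min + 6 h 44 min + 9 h 54 min = 23 h 37 min.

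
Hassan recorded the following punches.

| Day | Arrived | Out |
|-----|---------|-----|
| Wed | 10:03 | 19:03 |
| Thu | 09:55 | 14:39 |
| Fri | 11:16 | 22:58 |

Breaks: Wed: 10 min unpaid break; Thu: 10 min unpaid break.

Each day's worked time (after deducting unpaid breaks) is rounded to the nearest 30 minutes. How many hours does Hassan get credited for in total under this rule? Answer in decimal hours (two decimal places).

25.00 hours

Wed: 10:03–19:03 = 9 h 0 min − 10 min = 8 h 50 min → rounds to 9 h 0 min
Thu: 09:55–14:39 = 4 h 44 min − 10 min = 4 h 34 min → rounds to 4 h 30 min
Fri: 11:16–22:58 = 11 h 42 min → rounds to 11 h 30 min
Total credited: 25 h 0 min.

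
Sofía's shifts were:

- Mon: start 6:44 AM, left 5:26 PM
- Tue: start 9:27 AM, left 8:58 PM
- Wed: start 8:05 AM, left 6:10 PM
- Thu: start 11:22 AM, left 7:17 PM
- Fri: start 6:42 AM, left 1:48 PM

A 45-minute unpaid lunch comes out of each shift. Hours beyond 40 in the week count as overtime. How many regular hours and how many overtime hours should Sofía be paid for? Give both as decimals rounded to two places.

Mon: 6:44 AM–5:26 PM = 10 h 42 min; less 45 min break → 9 h 57 min
Tue: 9:27 AM–8:58 PM = 11 h 31 min; less 45 min break → 10 h 46 min
Wed: 8:05 AM–6:10 PM = 10 h 5 min; less 45 min break → 9 h 20 min
Thu: 11:22 AM–7:17 PM = 7 h 55 min; less 45 min break → 7 h 10 min
Fri: 6:42 AM–1:48 PM = 7 h 6 min; less 45 min break → 6 h 21 min
Total worked: 43 h 34 min = 43.57 h.
Threshold 40 h → overtime 3 h 34 min, regular 40 h 0 min.

Regular 40.00 hours, overtime 3.57 hours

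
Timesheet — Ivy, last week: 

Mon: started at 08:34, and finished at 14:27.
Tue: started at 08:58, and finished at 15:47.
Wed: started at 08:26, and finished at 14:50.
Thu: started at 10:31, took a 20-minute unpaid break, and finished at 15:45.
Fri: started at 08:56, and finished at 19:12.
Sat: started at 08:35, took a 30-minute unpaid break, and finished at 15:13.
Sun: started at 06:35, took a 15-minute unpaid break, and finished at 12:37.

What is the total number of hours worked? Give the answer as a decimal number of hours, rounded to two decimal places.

Mon: 08:34–14:27 = 5 h 53 min
Tue: 08:58–15:47 = 6 h 49 min
Wed: 08:26–14:50 = 6 h 24 min
Thu: 10:31–15:45 = 5 h 14 min; less 20 min break → 4 h 54 min
Fri: 08:56–19:12 = 10 h 16 min
Sat: 08:35–15:13 = 6 h 38 min; less 30 min break → 6 h 8 min
Sun: 06:35–12:37 = 6 h 2 min; less 15 min break → 5 h 47 min
Total: 5 h 53 min + 6 h 49 min + 6 h 24 min + 4 h 54 min + 10 h 16 min + 6 h 8 min + 5 h 47 min = 46 h 11 min.

46.18 hours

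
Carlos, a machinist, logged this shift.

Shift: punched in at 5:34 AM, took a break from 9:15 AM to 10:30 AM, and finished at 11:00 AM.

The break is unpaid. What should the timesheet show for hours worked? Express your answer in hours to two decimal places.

4.18 hours

Shift: 5:34 AM–11:00 AM = 5 h 26 min; less 75 min break → 4 h 11 min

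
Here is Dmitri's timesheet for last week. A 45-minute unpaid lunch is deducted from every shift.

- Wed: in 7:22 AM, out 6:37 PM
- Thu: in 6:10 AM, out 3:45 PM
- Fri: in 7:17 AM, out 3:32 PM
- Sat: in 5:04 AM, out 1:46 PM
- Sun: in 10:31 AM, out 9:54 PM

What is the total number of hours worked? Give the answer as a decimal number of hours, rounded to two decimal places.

45.42 hours

Wed: 7:22 AM–6:37 PM = 11 h 15 min; less 45 min break → 10 h 30 min
Thu: 6:10 AM–3:45 PM = 9 h 35 min; less 45 min break → 8 h 50 min
Fri: 7:17 AM–3:32 PM = 8 h 15 min; less 45 min break → 7 h 30 min
Sat: 5:04 AM–1:46 PM = 8 h 42 min; less 45 min break → 7 h 57 min
Sun: 10:31 AM–9:54 PM = 11 h 23 min; less 45 min break → 10 h 38 min
Total: 10 h 30 min + 8 h 50 min + 7 h 30 min + 7 h 57 min + 10 h 38 min = 45 h 25 min.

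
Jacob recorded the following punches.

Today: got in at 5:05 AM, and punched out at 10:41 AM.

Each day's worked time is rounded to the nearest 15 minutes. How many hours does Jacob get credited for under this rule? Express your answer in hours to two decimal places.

Today: 5:05 AM–10:41 AM = 5 h 36 min → rounds to 5 h 30 min

5.50 hours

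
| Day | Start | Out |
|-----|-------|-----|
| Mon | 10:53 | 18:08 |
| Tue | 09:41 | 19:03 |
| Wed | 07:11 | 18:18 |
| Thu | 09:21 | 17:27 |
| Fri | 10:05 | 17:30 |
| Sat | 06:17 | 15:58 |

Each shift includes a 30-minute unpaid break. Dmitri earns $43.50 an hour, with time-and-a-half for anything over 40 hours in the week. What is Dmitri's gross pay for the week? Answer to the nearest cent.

$2388.15

Mon: 10:53–18:08 = 7 h 15 min; less 30 min break → 6 h 45 min
Tue: 09:41–19:03 = 9 h 22 min; less 30 min break → 8 h 52 min
Wed: 07:11–18:18 = 11 h 7 min; less 30 min break → 10 h 37 min
Thu: 09:21–17:27 = 8 h 6 min; less 30 min break → 7 h 36 min
Fri: 10:05–17:30 = 7 h 25 min; less 30 min break → 6 h 55 min
Sat: 06:17–15:58 = 9 h 41 min; less 30 min break → 9 h 11 min
Total worked: 49 h 56 min = 2996 min.
Regular 40 h 0 min = 2400 min at $43.50/h; overtime 9 h 56 min = 596 min at $65.25/h.
Pay = (2400 × $43.50 + 596 × $65.25) ÷ 60 = $2388.15.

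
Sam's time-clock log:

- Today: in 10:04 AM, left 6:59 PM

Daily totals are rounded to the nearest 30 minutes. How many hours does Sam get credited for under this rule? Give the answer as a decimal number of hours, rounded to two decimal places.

Today: 10:04 AM–6:59 PM = 8 h 55 min → rounds to 9 h 0 min

9.00 hours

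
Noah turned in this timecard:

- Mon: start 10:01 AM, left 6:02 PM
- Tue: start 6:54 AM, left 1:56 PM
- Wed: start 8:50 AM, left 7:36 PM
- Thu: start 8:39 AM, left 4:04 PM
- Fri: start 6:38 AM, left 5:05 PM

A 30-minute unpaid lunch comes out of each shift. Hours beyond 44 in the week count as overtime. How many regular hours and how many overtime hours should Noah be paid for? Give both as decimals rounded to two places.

Mon: 10:01 AM–6:02 PM = 8 h 1 min; less 30 min break → 7 h 31 min
Tue: 6:54 AM–1:56 PM = 7 h 2 min; less 30 min break → 6 h 32 min
Wed: 8:50 AM–7:36 PM = 10 h 46 min; less 30 min break → 10 h 16 min
Thu: 8:39 AM–4:04 PM = 7 h 25 min; less 30 min break → 6 h 55 min
Fri: 6:38 AM–5:05 PM = 10 h 27 min; less 30 min break → 9 h 57 min
Total worked: 41 h 11 min = 41.18 h.
Threshold 44 h → overtime 0 h 0 min, regular 41 h 11 min.

Regular 41.18 hours, overtime 0.00 hours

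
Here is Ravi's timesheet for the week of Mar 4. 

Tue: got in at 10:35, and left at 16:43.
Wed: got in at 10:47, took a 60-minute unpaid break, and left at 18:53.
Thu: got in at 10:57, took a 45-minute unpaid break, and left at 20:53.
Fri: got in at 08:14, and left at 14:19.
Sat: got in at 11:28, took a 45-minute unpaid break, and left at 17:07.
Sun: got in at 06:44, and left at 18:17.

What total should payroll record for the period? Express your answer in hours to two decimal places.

44.95 hours

Tue: 10:35–16:43 = 6 h 8 min
Wed: 10:47–18:53 = 8 h 6 min; less 60 min break → 7 h 6 min
Thu: 10:57–20:53 = 9 h 56 min; less 45 min break → 9 h 11 min
Fri: 08:14–14:19 = 6 h 5 min
Sat: 11:28–17:07 = 5 h 39 min; less 45 min break → 4 h 54 min
Sun: 06:44–18:17 = 11 h 33 min
Total: 6 h 8 min + 7 h 6 min + 9 h 11 min + 6 h 5 min + 4 h 54 min + 11 h 33 min = 44 h 57 min.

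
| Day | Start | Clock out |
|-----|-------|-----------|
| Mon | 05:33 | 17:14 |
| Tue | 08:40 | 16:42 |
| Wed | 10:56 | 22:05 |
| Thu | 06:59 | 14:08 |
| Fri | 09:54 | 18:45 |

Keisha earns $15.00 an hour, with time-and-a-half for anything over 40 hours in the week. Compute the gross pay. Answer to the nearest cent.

$754.50

Mon: 05:33–17:14 = 11 h 41 min
Tue: 08:40–16:42 = 8 h 2 min
Wed: 10:56–22:05 = 11 h 9 min
Thu: 06:59–14:08 = 7 h 9 min
Fri: 09:54–18:45 = 8 h 51 min
Total worked: 46 h 52 min = 2812 min.
Regular 40 h 0 min = 2400 min at $15.00/h; overtime 6 h 52 min = 412 min at $22.50/h.
Pay = (2400 × $15.00 + 412 × $22.50) ÷ 60 = $754.50.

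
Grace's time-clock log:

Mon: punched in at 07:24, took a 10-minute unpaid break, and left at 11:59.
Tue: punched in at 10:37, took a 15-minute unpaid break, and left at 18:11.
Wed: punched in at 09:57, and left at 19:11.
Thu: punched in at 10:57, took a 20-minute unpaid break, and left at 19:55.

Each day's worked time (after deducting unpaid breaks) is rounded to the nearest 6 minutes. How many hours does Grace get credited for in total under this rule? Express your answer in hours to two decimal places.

29.50 hours

Mon: 07:24–11:59 = 4 h 35 min − 10 min = 4 h 25 min → rounds to 4 h 24 min
Tue: 10:37–18:11 = 7 h 34 min − 15 min = 7 h 19 min → rounds to 7 h 18 min
Wed: 09:57–19:11 = 9 h 14 min → rounds to 9 h 12 min
Thu: 10:57–19:55 = 8 h 58 min − 20 min = 8 h 38 min → rounds to 8 h 36 min
Total credited: 29 h 30 min.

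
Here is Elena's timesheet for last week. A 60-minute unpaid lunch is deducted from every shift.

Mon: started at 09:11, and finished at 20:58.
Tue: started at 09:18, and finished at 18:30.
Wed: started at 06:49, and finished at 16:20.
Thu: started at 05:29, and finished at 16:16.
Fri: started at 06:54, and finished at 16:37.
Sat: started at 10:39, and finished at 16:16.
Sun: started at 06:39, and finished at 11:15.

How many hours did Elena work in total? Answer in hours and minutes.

54 h 13 min

Mon: 09:11–20:58 = 11 h 47 min; less 60 min break → 10 h 47 min
Tue: 09:18–18:30 = 9 h 12 min; less 60 min break → 8 h 12 min
Wed: 06:49–16:20 = 9 h 31 min; less 60 min break → 8 h 31 min
Thu: 05:29–16:16 = 10 h 47 min; less 60 min break → 9 h 47 min
Fri: 06:54–16:37 = 9 h 43 min; less 60 min break → 8 h 43 min
Sat: 10:39–16:16 = 5 h 37 min; less 60 min break → 4 h 37 min
Sun: 06:39–11:15 = 4 h 36 min; less 60 min break → 3 h 36 min
Total: 10 h 47 min + 8 h 12 min + 8 h 31 min + 9 h 47 min + 8 h 43 min + 4 h 37 min + 3 h 36 min = 54 h 13 min.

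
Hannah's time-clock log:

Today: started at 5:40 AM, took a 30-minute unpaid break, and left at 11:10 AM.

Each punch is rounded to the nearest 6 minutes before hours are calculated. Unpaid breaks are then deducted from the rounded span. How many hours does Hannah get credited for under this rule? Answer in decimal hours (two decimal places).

Today: in 5:40 AM→5:42 AM, out 11:10 AM→11:12 AM; 5 h 30 min − 30 min = 5 h 0 min

5.00 hours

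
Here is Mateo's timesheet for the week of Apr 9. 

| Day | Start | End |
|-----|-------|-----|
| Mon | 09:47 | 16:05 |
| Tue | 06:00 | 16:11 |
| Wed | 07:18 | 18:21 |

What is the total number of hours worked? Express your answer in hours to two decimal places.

27.53 hours

Mon: 09:47–16:05 = 6 h 18 min
Tue: 06:00–16:11 = 10 h 11 min
Wed: 07:18–18:21 = 11 h 3 min
Total: 6 h 18 min + 10 h 11 min + 11 h 3 min = 27 h 32 min.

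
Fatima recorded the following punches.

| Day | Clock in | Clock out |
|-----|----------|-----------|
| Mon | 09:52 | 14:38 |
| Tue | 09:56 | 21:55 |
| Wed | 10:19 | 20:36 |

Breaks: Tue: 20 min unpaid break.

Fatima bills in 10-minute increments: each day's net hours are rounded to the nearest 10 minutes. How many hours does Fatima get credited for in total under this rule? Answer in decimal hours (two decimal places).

26.83 hours

Mon: 09:52–14:38 = 4 h 46 min → rounds to 4 h 50 min
Tue: 09:56–21:55 = 11 h 59 min − 20 min = 11 h 39 min → rounds to 11 h 40 min
Wed: 10:19–20:36 = 10 h 17 min → rounds to 10 h 20 min
Total credited: 26 h 50 min.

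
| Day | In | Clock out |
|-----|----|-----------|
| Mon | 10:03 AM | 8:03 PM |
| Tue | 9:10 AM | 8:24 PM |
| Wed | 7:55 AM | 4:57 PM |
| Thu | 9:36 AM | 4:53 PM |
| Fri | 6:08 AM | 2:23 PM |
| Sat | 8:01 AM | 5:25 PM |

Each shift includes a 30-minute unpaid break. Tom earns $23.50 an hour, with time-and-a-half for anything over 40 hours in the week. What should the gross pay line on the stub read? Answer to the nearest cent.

Mon: 10:03 AM–8:03 PM = 10 h 0 min; less 30 min break → 9 h 30 min
Tue: 9:10 AM–8:24 PM = 11 h 14 min; less 30 min break → 10 h 44 min
Wed: 7:55 AM–4:57 PM = 9 h 2 min; less 30 min break → 8 h 32 min
Thu: 9:36 AM–4:53 PM = 7 h 17 min; less 30 min break → 6 h 47 min
Fri: 6:08 AM–2:23 PM = 8 h 15 min; less 30 min break → 7 h 45 min
Sat: 8:01 AM–5:25 PM = 9 h 24 min; less 30 min break → 8 h 54 min
Total worked: 52 h 12 min = 3132 min.
Regular 40 h 0 min = 2400 min at $23.50/h; overtime 12 h 12 min = 732 min at $35.25/h.
Pay = (2400 × $23.50 + 732 × $35.25) ÷ 60 = $1370.05.

$1370.05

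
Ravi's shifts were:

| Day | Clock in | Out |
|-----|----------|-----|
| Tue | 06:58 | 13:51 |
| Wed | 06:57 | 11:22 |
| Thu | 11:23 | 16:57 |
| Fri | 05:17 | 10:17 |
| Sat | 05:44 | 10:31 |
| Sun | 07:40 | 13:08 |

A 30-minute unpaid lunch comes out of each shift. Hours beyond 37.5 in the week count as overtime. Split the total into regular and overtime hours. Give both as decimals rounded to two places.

Regular 29.12 hours, overtime 0.00 hours

Tue: 06:58–13:51 = 6 h 53 min; less 30 min break → 6 h 23 min
Wed: 06:57–11:22 = 4 h 25 min; less 30 min break → 3 h 55 min
Thu: 11:23–16:57 = 5 h 34 min; less 30 min break → 5 h 4 min
Fri: 05:17–10:17 = 5 h 0 min; less 30 min break → 4 h 30 min
Sat: 05:44–10:31 = 4 h 47 min; less 30 min break → 4 h 17 min
Sun: 07:40–13:08 = 5 h 28 min; less 30 min break → 4 h 58 min
Total worked: 29 h 7 min = 29.12 h.
Threshold 37.5 h → overtime 0 h 0 min, regular 29 h 7 min.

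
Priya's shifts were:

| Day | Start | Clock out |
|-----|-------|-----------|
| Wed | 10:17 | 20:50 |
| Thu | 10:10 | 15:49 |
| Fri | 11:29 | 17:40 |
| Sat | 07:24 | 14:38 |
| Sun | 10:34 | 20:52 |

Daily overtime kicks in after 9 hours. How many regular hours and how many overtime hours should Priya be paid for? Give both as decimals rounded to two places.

Regular 37.07 hours, overtime 2.85 hours

Wed: 10:17–20:50 = 10 h 33 min
Thu: 10:10–15:49 = 5 h 39 min
Fri: 11:29–17:40 = 6 h 11 min
Sat: 07:24–14:38 = 7 h 14 min
Sun: 10:34–20:52 = 10 h 18 min
Wed reg 9 h 0 min / OT 1 h 33 min; Thu reg 5 h 39 min / OT 0 h 0 min; Fri reg 6 h 11 min / OT 0 h 0 min; Sat reg 7 h 14 min / OT 0 h 0 min; Sun reg 9 h 0 min / OT 1 h 18 min.
Totals: regular 37 h 4 min, overtime 2 h 51 min.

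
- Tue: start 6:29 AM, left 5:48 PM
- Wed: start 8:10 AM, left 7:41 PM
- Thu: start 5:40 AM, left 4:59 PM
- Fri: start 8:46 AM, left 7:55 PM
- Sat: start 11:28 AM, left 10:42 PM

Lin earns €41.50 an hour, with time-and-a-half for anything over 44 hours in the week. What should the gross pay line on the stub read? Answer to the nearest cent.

€2606.20

Tue: 6:29 AM–5:48 PM = 11 h 19 min
Wed: 8:10 AM–7:41 PM = 11 h 31 min
Thu: 5:40 AM–4:59 PM = 11 h 19 min
Fri: 8:46 AM–7:55 PM = 11 h 9 min
Sat: 11:28 AM–10:42 PM = 11 h 14 min
Total worked: 56 h 32 min = 3392 min.
Regular 44 h 0 min = 2640 min at €41.50/h; overtime 12 h 32 min = 752 min at €62.25/h.
Pay = (2640 × €41.50 + 752 × €62.25) ÷ 60 = €2606.20.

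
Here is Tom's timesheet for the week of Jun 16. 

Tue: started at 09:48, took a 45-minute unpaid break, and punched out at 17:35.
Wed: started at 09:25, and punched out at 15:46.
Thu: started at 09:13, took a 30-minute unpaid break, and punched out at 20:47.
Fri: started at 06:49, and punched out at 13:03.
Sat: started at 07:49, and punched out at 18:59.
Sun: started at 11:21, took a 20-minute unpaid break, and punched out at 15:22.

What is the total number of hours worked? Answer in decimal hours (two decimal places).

45.53 hours

Tue: 09:48–17:35 = 7 h 47 min; less 45 min break → 7 h 2 min
Wed: 09:25–15:46 = 6 h 21 min
Thu: 09:13–20:47 = 11 h 34 min; less 30 min break → 11 h 4 min
Fri: 06:49–13:03 = 6 h 14 min
Sat: 07:49–18:59 = 11 h 10 min
Sun: 11:21–15:22 = 4 h 1 min; less 20 min break → 3 h 41 min
Total: 7 h 2 min + 6 h 21 min + 11 h 4 min + 6 h 14 min + 11 h 10 min + 3 h 41 min = 45 h 32 min.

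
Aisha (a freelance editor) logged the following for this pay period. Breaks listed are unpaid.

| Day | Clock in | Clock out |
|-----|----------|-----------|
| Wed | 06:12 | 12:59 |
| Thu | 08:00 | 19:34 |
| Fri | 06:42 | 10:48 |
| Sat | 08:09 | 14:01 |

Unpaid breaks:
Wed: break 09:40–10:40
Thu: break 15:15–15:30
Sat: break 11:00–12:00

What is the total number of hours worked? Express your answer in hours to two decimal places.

26.07 hours

Wed: 06:12–12:59 = 6 h 47 min; less 60 min break → 5 h 47 min
Thu: 08:00–19:34 = 11 h 34 min; less 15 min break → 11 h 19 min
Fri: 06:42–10:48 = 4 h 6 min
Sat: 08:09–14:01 = 5 h 52 min; less 60 min break → 4 h 52 min
Total: 5 h 47 min + 11 h 19 min + 4 h 6 min + 4 h 52 min = 26 h 4 min.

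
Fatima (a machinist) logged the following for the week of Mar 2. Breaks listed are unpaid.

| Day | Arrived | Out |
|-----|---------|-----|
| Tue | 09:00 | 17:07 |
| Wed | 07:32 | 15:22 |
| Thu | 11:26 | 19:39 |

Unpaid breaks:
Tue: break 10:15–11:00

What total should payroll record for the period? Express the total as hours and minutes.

23 h 25 min

Tue: 09:00–17:07 = 8 h 7 min; less 45 min break → 7 h 22 min
Wed: 07:32–15:22 = 7 h 50 min
Thu: 11:26–19:39 = 8 h 13 min
Total: 7 h 22 min + 7 h 50 min + 8 h 13 min = 23 h 25 min.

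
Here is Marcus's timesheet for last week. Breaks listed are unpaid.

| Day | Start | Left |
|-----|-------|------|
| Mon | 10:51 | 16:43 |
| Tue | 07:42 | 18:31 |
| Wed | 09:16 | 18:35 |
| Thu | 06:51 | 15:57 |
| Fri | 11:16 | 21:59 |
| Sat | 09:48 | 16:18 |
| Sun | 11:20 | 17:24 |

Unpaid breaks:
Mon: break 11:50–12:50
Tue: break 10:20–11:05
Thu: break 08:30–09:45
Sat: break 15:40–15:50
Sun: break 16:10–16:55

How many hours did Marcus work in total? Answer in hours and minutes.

54 h 28 min

Mon: 10:51–16:43 = 5 h 52 min; less 60 min break → 4 h 52 min
Tue: 07:42–18:31 = 10 h 49 min; less 45 min break → 10 h 4 min
Wed: 09:16–18:35 = 9 h 19 min
Thu: 06:51–15:57 = 9 h 6 min; less 75 min break → 7 h 51 min
Fri: 11:16–21:59 = 10 h 43 min
Sat: 09:48–16:18 = 6 h 30 min; less 10 min break → 6 h 20 min
Sun: 11:20–17:24 = 6 h 4 min; less 45 min break → 5 h 19 min
Total: 4 h 52 min + 10 h 4 min + 9 h 19 min + 7 h 51 min + 10 h 43 min + 6 h 20 min + 5 h 19 min = 54 h 28 min.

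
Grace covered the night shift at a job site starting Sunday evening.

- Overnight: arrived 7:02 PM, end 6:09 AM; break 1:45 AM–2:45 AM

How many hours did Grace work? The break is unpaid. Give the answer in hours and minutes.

10 h 7 min

Overnight: 7:02 PM → midnight = 4 h 58 min; midnight → 6:09 AM = 6 h 9 min; span 11 h 7 min; less 60 min break → 10 h 7 min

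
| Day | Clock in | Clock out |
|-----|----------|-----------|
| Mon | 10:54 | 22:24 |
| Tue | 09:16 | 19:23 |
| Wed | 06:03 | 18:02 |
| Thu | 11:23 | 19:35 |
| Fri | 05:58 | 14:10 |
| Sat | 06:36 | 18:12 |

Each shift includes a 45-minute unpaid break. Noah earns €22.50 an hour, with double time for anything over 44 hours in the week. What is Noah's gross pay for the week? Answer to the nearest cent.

€1579.50

Mon: 10:54–22:24 = 11 h 30 min; less 45 min break → 10 h 45 min
Tue: 09:16–19:23 = 10 h 7 min; less 45 min break → 9 h 22 min
Wed: 06:03–18:02 = 11 h 59 min; less 45 min break → 11 h 14 min
Thu: 11:23–19:35 = 8 h 12 min; less 45 min break → 7 h 27 min
Fri: 05:58–14:10 = 8 h 12 min; less 45 min break → 7 h 27 min
Sat: 06:36–18:12 = 11 h 36 min; less 45 min break → 10 h 51 min
Total worked: 57 h 6 min = 3426 min.
Regular 44 h 0 min = 2640 min at €22.50/h; overtime 13 h 6 min = 786 min at €45.00/h.
Pay = (2640 × €22.50 + 786 × €45.00) ÷ 60 = €1579.50.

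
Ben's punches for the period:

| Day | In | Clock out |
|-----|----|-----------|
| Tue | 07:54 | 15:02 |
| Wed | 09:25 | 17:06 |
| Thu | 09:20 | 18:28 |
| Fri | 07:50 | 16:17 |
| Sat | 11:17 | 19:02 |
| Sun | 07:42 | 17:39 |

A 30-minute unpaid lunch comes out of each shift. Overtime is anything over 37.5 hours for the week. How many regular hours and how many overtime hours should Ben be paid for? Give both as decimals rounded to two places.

Regular 37.50 hours, overtime 9.60 hours

Tue: 07:54–15:02 = 7 h 8 min; less 30 min break → 6 h 38 min
Wed: 09:25–17:06 = 7 h 41 min; less 30 min break → 7 h 11 min
Thu: 09:20–18:28 = 9 h 8 min; less 30 min break → 8 h 38 min
Fri: 07:50–16:17 = 8 h 27 min; less 30 min break → 7 h 57 min
Sat: 11:17–19:02 = 7 h 45 min; less 30 min break → 7 h 15 min
Sun: 07:42–17:39 = 9 h 57 min; less 30 min break → 9 h 27 min
Total worked: 47 h 6 min = 47.10 h.
Threshold 37.5 h → overtime 9 h 36 min, regular 37 h 30 min.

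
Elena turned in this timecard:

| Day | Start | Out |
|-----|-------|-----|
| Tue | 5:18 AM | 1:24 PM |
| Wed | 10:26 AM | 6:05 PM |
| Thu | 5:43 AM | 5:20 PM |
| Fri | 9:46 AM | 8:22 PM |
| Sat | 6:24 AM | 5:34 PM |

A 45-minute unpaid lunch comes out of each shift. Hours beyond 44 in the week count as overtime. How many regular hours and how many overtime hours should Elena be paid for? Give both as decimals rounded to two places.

Regular 44.00 hours, overtime 1.38 hours

Tue: 5:18 AM–1:24 PM = 8 h 6 min; less 45 min break → 7 h 21 min
Wed: 10:26 AM–6:05 PM = 7 h 39 min; less 45 min break → 6 h 54 min
Thu: 5:43 AM–5:20 PM = 11 h 37 min; less 45 min break → 10 h 52 min
Fri: 9:46 AM–8:22 PM = 10 h 36 min; less 45 min break → 9 h 51 min
Sat: 6:24 AM–5:34 PM = 11 h 10 min; less 45 min break → 10 h 25 min
Total worked: 45 h 23 min = 45.38 h.
Threshold 44 h → overtime 1 h 23 min, regular 44 h 0 min.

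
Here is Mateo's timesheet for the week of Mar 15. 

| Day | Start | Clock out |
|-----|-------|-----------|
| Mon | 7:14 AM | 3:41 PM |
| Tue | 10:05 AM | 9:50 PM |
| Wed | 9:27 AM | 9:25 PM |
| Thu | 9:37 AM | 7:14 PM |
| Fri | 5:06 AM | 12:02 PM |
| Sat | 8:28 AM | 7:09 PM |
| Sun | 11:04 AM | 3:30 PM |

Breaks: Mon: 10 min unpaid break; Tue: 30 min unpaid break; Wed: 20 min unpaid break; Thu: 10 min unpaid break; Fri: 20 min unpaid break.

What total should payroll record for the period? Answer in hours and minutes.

Mon: 7:14 AM–3:41 PM = 8 h 27 min; less 10 min break → 8 h 17 min
Tue: 10:05 AM–9:50 PM = 11 h 45 min; less 30 min break → 11 h 15 min
Wed: 9:27 AM–9:25 PM = 11 h 58 min; less 20 min break → 11 h 38 min
Thu: 9:37 AM–7:14 PM = 9 h 37 min; less 10 min break → 9 h 27 min
Fri: 5:06 AM–12:02 PM = 6 h 56 min; less 20 min break → 6 h 36 min
Sat: 8:28 AM–7:09 PM = 10 h 41 min
Sun: 11:04 AM–3:30 PM = 4 h 26 min
Total: 8 h 17 min + 11 h 15 min + 11 h 38 min + 9 h 27 min + 6 h 36 min + 10 h 41 min + 4 h 26 min = 62 h 20 min.

62 h 20 min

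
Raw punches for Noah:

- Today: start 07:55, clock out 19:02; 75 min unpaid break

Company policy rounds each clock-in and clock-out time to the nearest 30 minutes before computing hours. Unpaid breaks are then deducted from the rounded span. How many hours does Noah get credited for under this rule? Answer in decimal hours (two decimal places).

9.75 hours

Today: in 07:55→08:00, out 19:02→19:00; 11 h 0 min − 75 min = 9 h 45 min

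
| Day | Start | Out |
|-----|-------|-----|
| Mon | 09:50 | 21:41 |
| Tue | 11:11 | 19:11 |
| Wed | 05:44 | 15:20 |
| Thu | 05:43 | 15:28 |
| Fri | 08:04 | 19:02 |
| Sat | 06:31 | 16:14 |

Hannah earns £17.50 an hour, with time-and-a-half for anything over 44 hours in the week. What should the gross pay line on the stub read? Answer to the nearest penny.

Mon: 09:50–21:41 = 11 h 51 min
Tue: 11:11–19:11 = 8 h 0 min
Wed: 05:44–15:20 = 9 h 36 min
Thu: 05:43–15:28 = 9 h 45 min
Fri: 08:04–19:02 = 10 h 58 min
Sat: 06:31–16:14 = 9 h 43 min
Total worked: 59 h 53 min = 3593 min.
Regular 44 h 0 min = 2640 min at £17.50/h; overtime 15 h 53 min = 953 min at £26.25/h.
Pay = (2640 × £17.50 + 953 × £26.25) ÷ 60 = £1186.94.

£1186.94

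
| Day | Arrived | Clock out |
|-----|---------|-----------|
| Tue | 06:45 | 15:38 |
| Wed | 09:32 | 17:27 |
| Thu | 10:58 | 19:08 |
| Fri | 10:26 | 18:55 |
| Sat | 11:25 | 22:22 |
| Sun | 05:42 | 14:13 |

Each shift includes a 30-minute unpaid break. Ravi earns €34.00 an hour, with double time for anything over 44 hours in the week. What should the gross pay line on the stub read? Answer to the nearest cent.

Tue: 06:45–15:38 = 8 h 53 min; less 30 min break → 8 h 23 min
Wed: 09:32–17:27 = 7 h 55 min; less 30 min break → 7 h 25 min
Thu: 10:58–19:08 = 8 h 10 min; less 30 min break → 7 h 40 min
Fri: 10:26–18:55 = 8 h 29 min; less 30 min break → 7 h 59 min
Sat: 11:25–22:22 = 10 h 57 min; less 30 min break → 10 h 27 min
Sun: 05:42–14:13 = 8 h 31 min; less 30 min break → 8 h 1 min
Total worked: 49 h 55 min = 2995 min.
Regular 44 h 0 min = 2640 min at €34.00/h; overtime 5 h 55 min = 355 min at €68.00/h.
Pay = (2640 × €34.00 + 355 × €68.00) ÷ 60 = €1898.33.

€1898.33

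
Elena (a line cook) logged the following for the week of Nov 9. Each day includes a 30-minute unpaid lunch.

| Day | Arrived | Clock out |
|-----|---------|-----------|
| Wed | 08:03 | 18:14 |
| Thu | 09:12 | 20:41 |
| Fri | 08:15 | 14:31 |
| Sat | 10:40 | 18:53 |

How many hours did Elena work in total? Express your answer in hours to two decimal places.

Wed: 08:03–18:14 = 10 h 11 min; less 30 min break → 9 h 41 min
Thu: 09:12–20:41 = 11 h 29 min; less 30 min break → 10 h 59 min
Fri: 08:15–14:31 = 6 h 16 min; less 30 min break → 5 h 46 min
Sat: 10:40–18:53 = 8 h 13 min; less 30 min break → 7 h 43 min
Total: 9 h 41 min + 10 h 59 min + 5 h 46 min + 7 h 43 min = 34 h 9 min.

34.15 hours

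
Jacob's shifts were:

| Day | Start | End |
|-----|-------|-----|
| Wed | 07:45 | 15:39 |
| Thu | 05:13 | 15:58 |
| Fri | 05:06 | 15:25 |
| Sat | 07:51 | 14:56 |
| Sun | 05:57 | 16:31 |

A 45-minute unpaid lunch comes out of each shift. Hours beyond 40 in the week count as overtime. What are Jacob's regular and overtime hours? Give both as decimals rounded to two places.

Wed: 07:45–15:39 = 7 h 54 min; less 45 min break → 7 h 9 min
Thu: 05:13–15:58 = 10 h 45 min; less 45 min break → 10 h 0 min
Fri: 05:06–15:25 = 10 h 19 min; less 45 min break → 9 h 34 min
Sat: 07:51–14:56 = 7 h 5 min; less 45 min break → 6 h 20 min
Sun: 05:57–16:31 = 10 h 34 min; less 45 min break → 9 h 49 min
Total worked: 42 h 52 min = 42.87 h.
Threshold 40 h → overtime 2 h 52 min, regular 40 h 0 min.

Regular 40.00 hours, overtime 2.87 hours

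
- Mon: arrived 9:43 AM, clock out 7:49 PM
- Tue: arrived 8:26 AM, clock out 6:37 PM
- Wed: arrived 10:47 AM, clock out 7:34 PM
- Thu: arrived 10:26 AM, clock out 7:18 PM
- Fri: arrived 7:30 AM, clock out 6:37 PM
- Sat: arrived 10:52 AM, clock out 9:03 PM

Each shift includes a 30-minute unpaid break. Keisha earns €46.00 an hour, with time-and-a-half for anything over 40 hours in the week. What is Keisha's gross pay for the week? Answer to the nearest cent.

Mon: 9:43 AM–7:49 PM = 10 h 6 min; less 30 min break → 9 h 36 min
Tue: 8:26 AM–6:37 PM = 10 h 11 min; less 30 min break → 9 h 41 min
Wed: 10:47 AM–7:34 PM = 8 h 47 min; less 30 min break → 8 h 17 min
Thu: 10:26 AM–7:18 PM = 8 h 52 min; less 30 min break → 8 h 22 min
Fri: 7:30 AM–6:37 PM = 11 h 7 min; less 30 min break → 10 h 37 min
Sat: 10:52 AM–9:03 PM = 10 h 11 min; less 30 min break → 9 h 41 min
Total worked: 56 h 14 min = 3374 min.
Regular 40 h 0 min = 2400 min at €46.00/h; overtime 16 h 14 min = 974 min at €69.00/h.
Pay = (2400 × €46.00 + 974 × €69.00) ÷ 60 = €2960.10.

€2960.10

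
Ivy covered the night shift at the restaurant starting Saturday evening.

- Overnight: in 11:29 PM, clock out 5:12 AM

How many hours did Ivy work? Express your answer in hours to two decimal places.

5.72 hours

Overnight: 11:29 PM → midnight = 0 h 31 min; midnight → 5:12 AM = 5 h 12 min; span 5 h 43 min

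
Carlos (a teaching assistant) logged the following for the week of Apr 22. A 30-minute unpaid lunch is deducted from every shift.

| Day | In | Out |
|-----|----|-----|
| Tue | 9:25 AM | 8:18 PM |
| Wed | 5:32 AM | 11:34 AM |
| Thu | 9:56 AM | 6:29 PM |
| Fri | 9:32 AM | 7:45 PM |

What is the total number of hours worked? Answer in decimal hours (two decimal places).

33.68 hours

Tue: 9:25 AM–8:18 PM = 10 h 53 min; less 30 min break → 10 h 23 min
Wed: 5:32 AM–11:34 AM = 6 h 2 min; less 30 min break → 5 h 32 min
Thu: 9:56 AM–6:29 PM = 8 h 33 min; less 30 min break → 8 h 3 min
Fri: 9:32 AM–7:45 PM = 10 h 13 min; less 30 min break → 9 h 43 min
Total: 10 h 23 min + 5 h 32 min + 8 h 3 min + 9 h 43 min = 33 h 41 min.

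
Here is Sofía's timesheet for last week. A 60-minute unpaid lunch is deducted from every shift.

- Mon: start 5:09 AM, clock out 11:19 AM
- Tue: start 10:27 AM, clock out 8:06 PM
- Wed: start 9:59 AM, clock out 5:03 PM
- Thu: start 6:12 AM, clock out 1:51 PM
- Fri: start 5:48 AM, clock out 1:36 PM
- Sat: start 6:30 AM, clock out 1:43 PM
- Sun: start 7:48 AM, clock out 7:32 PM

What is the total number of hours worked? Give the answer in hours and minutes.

50 h 17 min

Mon: 5:09 AM–11:19 AM = 6 h 10 min; less 60 min break → 5 h 10 min
Tue: 10:27 AM–8:06 PM = 9 h 39 min; less 60 min break → 8 h 39 min
Wed: 9:59 AM–5:03 PM = 7 h 4 min; less 60 min break → 6 h 4 min
Thu: 6:12 AM–1:51 PM = 7 h 39 min; less 60 min break → 6 h 39 min
Fri: 5:48 AM–1:36 PM = 7 h 48 min; less 60 min break → 6 h 48 min
Sat: 6:30 AM–1:43 PM = 7 h 13 min; less 60 min break → 6 h 13 min
Sun: 7:48 AM–7:32 PM = 11 h 44 min; less 60 min break → 10 h 44 min
Total: 5 h 10 min + 8 h 39 min + 6 h 4 min + 6 h 39 min + 6 h 48 min + 6 h 13 min + 10 h 44 min = 50 h 17 min.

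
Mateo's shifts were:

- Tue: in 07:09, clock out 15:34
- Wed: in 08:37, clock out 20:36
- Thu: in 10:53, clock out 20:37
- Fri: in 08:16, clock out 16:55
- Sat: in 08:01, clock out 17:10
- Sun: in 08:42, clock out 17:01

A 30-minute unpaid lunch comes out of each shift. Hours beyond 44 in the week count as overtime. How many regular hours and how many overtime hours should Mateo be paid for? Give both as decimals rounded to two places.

Tue: 07:09–15:34 = 8 h 25 min; less 30 min break → 7 h 55 min
Wed: 08:37–20:36 = 11 h 59 min; less 30 min break → 11 h 29 min
Thu: 10:53–20:37 = 9 h 44 min; less 30 min break → 9 h 14 min
Fri: 08:16–16:55 = 8 h 39 min; less 30 min break → 8 h 9 min
Sat: 08:01–17:10 = 9 h 9 min; less 30 min break → 8 h 39 min
Sun: 08:42–17:01 = 8 h 19 min; less 30 min break → 7 h 49 min
Total worked: 53 h 15 min = 53.25 h.
Threshold 44 h → overtime 9 h 15 min, regular 44 h 0 min.

Regular 44.00 hours, overtime 9.25 hours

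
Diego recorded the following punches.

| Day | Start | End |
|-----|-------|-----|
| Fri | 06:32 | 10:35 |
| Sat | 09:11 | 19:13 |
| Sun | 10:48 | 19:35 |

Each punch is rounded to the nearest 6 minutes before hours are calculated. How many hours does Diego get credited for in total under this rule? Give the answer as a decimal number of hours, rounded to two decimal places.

22.90 hours

Fri: in 06:32→06:30, out 10:35→10:36; 4 h 6 min
Sat: in 09:11→09:12, out 19:13→19:12; 10 h 0 min
Sun: in 10:48→10:48, out 19:35→19:36; 8 h 48 min
Total credited: 22 h 54 min.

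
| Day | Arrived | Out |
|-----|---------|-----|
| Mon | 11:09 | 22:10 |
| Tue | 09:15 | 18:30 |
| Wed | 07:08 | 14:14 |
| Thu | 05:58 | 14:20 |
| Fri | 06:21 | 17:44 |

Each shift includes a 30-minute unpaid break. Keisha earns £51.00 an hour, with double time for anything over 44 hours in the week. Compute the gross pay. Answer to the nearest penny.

£2306.90

Mon: 11:09–22:10 = 11 h 1 min; less 30 min break → 10 h 31 min
Tue: 09:15–18:30 = 9 h 15 min; less 30 min break → 8 h 45 min
Wed: 07:08–14:14 = 7 h 6 min; less 30 min break → 6 h 36 min
Thu: 05:58–14:20 = 8 h 22 min; less 30 min break → 7 h 52 min
Fri: 06:21–17:44 = 11 h 23 min; less 30 min break → 10 h 53 min
Total worked: 44 h 37 min = 2677 min.
Regular 44 h 0 min = 2640 min at £51.00/h; overtime 0 h 37 min = 37 min at £102.00/h.
Pay = (2640 × £51.00 + 37 × £102.00) ÷ 60 = £2306.90.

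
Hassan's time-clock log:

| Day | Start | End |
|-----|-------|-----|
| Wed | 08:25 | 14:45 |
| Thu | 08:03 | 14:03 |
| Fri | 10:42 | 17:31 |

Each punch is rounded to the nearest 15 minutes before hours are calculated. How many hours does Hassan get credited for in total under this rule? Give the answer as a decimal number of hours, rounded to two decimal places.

19.00 hours

Wed: in 08:25→08:30, out 14:45→14:45; 6 h 15 min
Thu: in 08:03→08:00, out 14:03→14:00; 6 h 0 min
Fri: in 10:42→10:45, out 17:31→17:30; 6 h 45 min
Total credited: 19 h 0 min.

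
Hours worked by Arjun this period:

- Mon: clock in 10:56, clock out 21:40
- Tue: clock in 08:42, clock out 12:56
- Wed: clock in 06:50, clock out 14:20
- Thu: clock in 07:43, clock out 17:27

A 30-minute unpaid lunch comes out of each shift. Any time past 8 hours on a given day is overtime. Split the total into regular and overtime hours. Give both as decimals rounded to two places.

Mon: 10:56–21:40 = 10 h 44 min; less 30 min break → 10 h 14 min
Tue: 08:42–12:56 = 4 h 14 min; less 30 min break → 3 h 44 min
Wed: 06:50–14:20 = 7 h 30 min; less 30 min break → 7 h 0 min
Thu: 07:43–17:27 = 9 h 44 min; less 30 min break → 9 h 14 min
Mon reg 8 h 0 min / OT 2 h 14 min; Tue reg 3 h 44 min / OT 0 h 0 min; Wed reg 7 h 0 min / OT 0 h 0 min; Thu reg 8 h 0 min / OT 1 h 14 min.
Totals: regular 26 h 44 min, overtime 3 h 28 min.

Regular 26.73 hours, overtime 3.47 hours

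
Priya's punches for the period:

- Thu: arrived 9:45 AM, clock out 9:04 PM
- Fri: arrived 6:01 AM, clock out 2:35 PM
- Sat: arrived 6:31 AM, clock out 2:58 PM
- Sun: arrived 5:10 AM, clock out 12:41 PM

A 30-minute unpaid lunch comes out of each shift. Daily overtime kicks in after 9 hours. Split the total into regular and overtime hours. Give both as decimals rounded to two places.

Thu: 9:45 AM–9:04 PM = 11 h 19 min; less 30 min break → 10 h 49 min
Fri: 6:01 AM–2:35 PM = 8 h 34 min; less 30 min break → 8 h 4 min
Sat: 6:31 AM–2:58 PM = 8 h 27 min; less 30 min break → 7 h 57 min
Sun: 5:10 AM–12:41 PM = 7 h 31 min; less 30 min break → 7 h 1 min
Thu reg 9 h 0 min / OT 1 h 49 min; Fri reg 8 h 4 min / OT 0 h 0 min; Sat reg 7 h 57 min / OT 0 h 0 min; Sun reg 7 h 1 min / OT 0 h 0 min.
Totals: regular 32 h 2 min, overtime 1 h 49 min.

Regular 32.03 hours, overtime 1.82 hours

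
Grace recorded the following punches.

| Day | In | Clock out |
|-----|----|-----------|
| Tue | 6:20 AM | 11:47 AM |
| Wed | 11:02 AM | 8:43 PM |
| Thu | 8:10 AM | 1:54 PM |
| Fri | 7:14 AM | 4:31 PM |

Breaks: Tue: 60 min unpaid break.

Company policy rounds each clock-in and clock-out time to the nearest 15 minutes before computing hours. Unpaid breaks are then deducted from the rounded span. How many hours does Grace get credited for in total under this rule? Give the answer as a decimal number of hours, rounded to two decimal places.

Tue: in 6:20 AM→6:15 AM, out 11:47 AM→11:45 AM; 5 h 30 min − 60 min = 4 h 30 min
Wed: in 11:02 AM→11:00 AM, out 8:43 PM→8:45 PM; 9 h 45 min
Thu: in 8:10 AM→8:15 AM, out 1:54 PM→2:00 PM; 5 h 45 min
Fri: in 7:14 AM→7:15 AM, out 4:31 PM→4:30 PM; 9 h 15 min
Total credited: 29 h 15 min.

29.25 hours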